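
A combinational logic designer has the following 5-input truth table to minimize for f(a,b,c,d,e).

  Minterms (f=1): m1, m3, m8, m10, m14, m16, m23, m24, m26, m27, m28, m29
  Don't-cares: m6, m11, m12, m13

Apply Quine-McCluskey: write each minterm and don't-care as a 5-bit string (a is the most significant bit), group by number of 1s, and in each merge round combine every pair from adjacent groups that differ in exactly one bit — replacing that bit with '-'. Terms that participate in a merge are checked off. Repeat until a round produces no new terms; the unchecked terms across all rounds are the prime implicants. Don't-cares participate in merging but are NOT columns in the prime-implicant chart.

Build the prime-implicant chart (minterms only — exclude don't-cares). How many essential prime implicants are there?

size-2^0 implicants → 00001(✓)  00011(✓)  00110(✓)  01000(✓)  01010(✓)  01011(✓)  01100(✓)  01101(✓)  01110(✓)  10000(✓)  10111  11000(✓)  11010(✓)  11011(✓)  11100(✓)  11101(✓)
size-2^1 implicants → -1000(✓)  -1010(✓)  -1011(✓)  -1100(✓)  -1101(✓)  0-011  0-110  000-1  01-00(✓)  01-10(✓)  010-0(✓)  0101-(✓)  011-0(✓)  0110-(✓)  1-000  11-00(✓)  110-0(✓)  1101-(✓)  1110-(✓)
size-2^2 implicants → -1-00  -10-0  -101-  -110-  01--0
Unchecked terms (primes): -1-00, -10-0, -101-, -110-, 0-011, 0-110, 000-1, 01--0, 1-000, 10111
Minterm coverage:
  m1 ⊆ 000-1 [E]
  m3 ⊆ 0-011,000-1
  m8 ⊆ -1-00,-10-0,01--0
  m10 ⊆ -10-0,-101-,01--0
  m14 ⊆ 0-110,01--0
  m16 ⊆ 1-000 [E]
  m23 ⊆ 10111 [E]
  m24 ⊆ -1-00,-10-0,1-000
  m26 ⊆ -10-0,-101-
  m27 ⊆ -101- [E]
  m28 ⊆ -1-00,-110-
  m29 ⊆ -110- [E]
E = {-101-, -110-, 000-1, 1-000, 10111}

5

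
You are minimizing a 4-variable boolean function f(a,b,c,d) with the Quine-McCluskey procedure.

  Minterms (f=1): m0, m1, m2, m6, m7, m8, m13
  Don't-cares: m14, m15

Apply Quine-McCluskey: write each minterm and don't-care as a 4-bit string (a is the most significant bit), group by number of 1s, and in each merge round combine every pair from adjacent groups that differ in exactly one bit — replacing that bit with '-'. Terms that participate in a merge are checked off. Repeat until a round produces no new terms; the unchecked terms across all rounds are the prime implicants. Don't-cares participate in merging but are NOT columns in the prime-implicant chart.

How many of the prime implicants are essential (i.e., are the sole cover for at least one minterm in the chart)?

Round 0: 0000✓ 0001✓ 0010✓ 0110✓ 0111✓ 1000✓ 1101✓ 1110✓ 1111✓
Round 1: -000 -110✓ -111✓ 0-10 00-0 000- 011-✓ 11-1 111-✓
Round 2: -11-
PIs = {-000, -11-, 0-10, 00-0, 000-, 11-1}
Coverage chart:
  m0: -000,00-0,000-
  m1: 000- ←essential
  m2: 0-10,00-0
  m6: -11-,0-10
  m7: -11- ←essential
  m8: -000 ←essential
  m13: 11-1 ←essential
Essential: -000, -11-, 000-, 11-1

4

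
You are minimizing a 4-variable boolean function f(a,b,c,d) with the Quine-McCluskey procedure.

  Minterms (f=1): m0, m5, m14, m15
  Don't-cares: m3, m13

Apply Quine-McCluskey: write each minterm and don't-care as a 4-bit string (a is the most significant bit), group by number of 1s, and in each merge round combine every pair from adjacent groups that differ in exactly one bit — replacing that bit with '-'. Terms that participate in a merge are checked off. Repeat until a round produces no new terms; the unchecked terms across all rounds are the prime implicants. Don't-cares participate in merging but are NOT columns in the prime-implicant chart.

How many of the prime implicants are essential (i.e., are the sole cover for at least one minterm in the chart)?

3

Round 0: 0000 0011 0101✓ 1101✓ 1110✓ 1111✓
Round 1: -101 11-1 111-
PIs = {-101, 0000, 0011, 11-1, 111-}
Coverage chart:
  m0: 0000 ←essential
  m5: -101 ←essential
  m14: 111- ←essential
  m15: 11-1,111-
Essential: -101, 0000, 111-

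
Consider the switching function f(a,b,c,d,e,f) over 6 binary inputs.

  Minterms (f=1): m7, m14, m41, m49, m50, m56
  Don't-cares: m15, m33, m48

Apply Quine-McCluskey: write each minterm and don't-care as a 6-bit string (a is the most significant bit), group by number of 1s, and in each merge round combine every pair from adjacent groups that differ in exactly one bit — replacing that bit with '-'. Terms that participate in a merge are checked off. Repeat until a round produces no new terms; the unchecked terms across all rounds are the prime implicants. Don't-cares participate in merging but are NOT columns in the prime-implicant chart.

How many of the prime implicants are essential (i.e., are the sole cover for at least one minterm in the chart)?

5

[col 0] 000111*, 001110*, 001111*, 100001*, 101001*, 110000*, 110001*, 110010*, 111000*
[col 1] 00-111, 00111-, 1-0001, 10-001, 11-000, 1100-0, 11000-
Prime implicants: 00-111, 00111-, 1-0001, 10-001, 11-000, 1100-0, 11000-
PI chart (minterm → PIs covering it):
  7 | 00-111  (sole → essential)
  14 | 00111-  (sole → essential)
  41 | 10-001  (sole → essential)
  49 | 1-0001,11000-
  50 | 1100-0  (sole → essential)
  56 | 11-000  (sole → essential)
Essential prime implicants: 00-111, 00111-, 10-001, 11-000, 1100-0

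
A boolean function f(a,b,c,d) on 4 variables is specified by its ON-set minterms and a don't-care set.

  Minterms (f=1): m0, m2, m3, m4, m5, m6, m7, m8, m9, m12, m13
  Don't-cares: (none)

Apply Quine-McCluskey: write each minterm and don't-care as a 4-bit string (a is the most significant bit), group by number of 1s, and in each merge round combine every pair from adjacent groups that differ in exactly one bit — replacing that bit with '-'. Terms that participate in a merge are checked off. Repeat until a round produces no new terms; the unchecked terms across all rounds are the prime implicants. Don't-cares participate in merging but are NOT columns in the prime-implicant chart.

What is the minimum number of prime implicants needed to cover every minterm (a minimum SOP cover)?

4

[col 0] 0000*, 0010*, 0011*, 0100*, 0101*, 0110*, 0111*, 1000*, 1001*, 1100*, 1101*
[col 1] -000*, -100*, -101*, 0-00*, 0-10*, 0-11*, 00-0*, 001-*, 01-0*, 01-1*, 010-*, 011-*, 1-00*, 1-01*, 100-*, 110-*
[col 2] --00, -10-, 0--0, 0-1-, 01--, 1-0-
Prime implicants: --00, -10-, 0--0, 0-1-, 01--, 1-0-
PI chart (minterm → PIs covering it):
  0 | --00,0--0
  2 | 0--0,0-1-
  3 | 0-1-  (sole → essential)
  4 | --00,-10-,0--0,01--
  5 | -10-,01--
  6 | 0--0,0-1-,01--
  7 | 0-1-,01--
  8 | --00,1-0-
  9 | 1-0-  (sole → essential)
  12 | --00,-10-,1-0-
  13 | -10-,1-0-
Essential prime implicants: 0-1-, 1-0-
Petrick residual → --00, -10-
Minimum SOP uses 4 PIs: c'd' + bc' + a'c + ac'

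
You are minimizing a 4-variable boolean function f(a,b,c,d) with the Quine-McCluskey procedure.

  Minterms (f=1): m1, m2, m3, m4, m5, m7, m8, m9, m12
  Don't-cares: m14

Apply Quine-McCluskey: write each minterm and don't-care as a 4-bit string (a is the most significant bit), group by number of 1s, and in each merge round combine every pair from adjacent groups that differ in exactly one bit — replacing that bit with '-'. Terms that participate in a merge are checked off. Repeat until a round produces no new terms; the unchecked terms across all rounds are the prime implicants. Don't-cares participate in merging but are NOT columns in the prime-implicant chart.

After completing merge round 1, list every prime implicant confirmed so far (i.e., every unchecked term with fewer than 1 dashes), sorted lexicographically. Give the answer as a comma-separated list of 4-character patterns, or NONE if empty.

NONE

Round 0: 0001✓ 0010✓ 0011✓ 0100✓ 0101✓ 0111✓ 1000✓ 1001✓ 1100✓ 1110✓
Round 1: -001 -100 0-01✓ 0-11✓ 00-1✓ 001- 01-1✓ 010- 1-00 100- 11-0
Round 2: 0--1
PIs = {-001, -100, 0--1, 001-, 010-, 1-00, 100-, 11-0}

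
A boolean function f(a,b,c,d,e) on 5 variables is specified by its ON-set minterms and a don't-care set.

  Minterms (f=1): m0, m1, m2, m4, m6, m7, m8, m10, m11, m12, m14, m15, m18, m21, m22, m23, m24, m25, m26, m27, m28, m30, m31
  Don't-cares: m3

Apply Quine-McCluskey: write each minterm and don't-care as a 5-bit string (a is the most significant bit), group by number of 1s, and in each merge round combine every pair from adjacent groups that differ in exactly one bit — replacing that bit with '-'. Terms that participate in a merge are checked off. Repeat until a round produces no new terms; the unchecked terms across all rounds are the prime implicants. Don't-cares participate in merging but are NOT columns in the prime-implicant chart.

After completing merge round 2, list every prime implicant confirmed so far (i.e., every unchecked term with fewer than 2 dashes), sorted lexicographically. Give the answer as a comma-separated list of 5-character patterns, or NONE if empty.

101-1

[col 0] 00000*, 00001*, 00010*, 00011*, 00100*, 00110*, 00111*, 01000*, 01010*, 01011*, 01100*, 01110*, 01111*, 10010*, 10101*, 10110*, 10111*, 11000*, 11001*, 11010*, 11011*, 11100*, 11110*, 11111*
[col 1] -0010*, -0110*, -0111*, -1000*, -1010*, -1011*, -1100*, -1110*, -1111*, 0-000*, 0-010*, 0-011*, 0-100*, 0-110*, 0-111*, 00-00*, 00-10*, 00-11*, 000-0*, 000-1*, 0000-*, 0001-*, 001-0*, 0011-*, 01-00*, 01-10*, 01-11*, 010-0*, 0101-*, 011-0*, 0111-*, 1-010*, 1-110*, 1-111*, 10-10*, 101-1, 1011-*, 11-00*, 11-10*, 11-11*, 110-0*, 110-1*, 1100-*, 1101-*, 111-0*, 1111-*
[col 2] --010*, --110*, --111*, -0-10*, -011-*, -1-00*, -1-10*, -1-11*, -10-0*, -101-*, -11-0*, -111-*, 0--00*, 0--10*, 0--11*, 0-0-0*, 0-01-*, 0-1-0*, 0-11-*, 00--0*, 00-1-*, 000--, 01--0*, 01-1-*, 1--10*, 1-11-*, 11--0*, 11-1-*, 110--
[col 3] ---10, --11-, -1--0, -1-1-, 0---0, 0--1-
Prime implicants: ---10, --11-, -1--0, -1-1-, 0---0, 0--1-, 000--, 101-1, 110--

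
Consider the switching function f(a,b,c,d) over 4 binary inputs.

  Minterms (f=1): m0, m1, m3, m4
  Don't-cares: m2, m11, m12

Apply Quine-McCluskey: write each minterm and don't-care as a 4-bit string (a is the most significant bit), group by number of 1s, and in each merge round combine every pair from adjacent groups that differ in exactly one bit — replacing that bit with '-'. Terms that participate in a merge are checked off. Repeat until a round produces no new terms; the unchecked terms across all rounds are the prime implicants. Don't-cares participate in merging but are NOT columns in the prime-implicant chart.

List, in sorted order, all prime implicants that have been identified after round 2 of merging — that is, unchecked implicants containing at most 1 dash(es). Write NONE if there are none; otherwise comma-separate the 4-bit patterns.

size-2^0 implicants → 0000(✓)  0001(✓)  0010(✓)  0011(✓)  0100(✓)  1011(✓)  1100(✓)
size-2^1 implicants → -011  -100  0-00  00-0(✓)  00-1(✓)  000-(✓)  001-(✓)
size-2^2 implicants → 00--
Unchecked terms (primes): -011, -100, 0-00, 00--

-011, -100, 0-00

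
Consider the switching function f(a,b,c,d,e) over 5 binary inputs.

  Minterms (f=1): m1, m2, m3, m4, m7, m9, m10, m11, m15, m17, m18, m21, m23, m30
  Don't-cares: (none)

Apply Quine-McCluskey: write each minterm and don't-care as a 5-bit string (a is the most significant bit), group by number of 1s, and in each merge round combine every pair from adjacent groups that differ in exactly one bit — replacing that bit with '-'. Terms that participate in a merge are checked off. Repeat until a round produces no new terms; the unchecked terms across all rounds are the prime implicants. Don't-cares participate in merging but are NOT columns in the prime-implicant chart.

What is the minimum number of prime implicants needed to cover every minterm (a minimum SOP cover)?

size-2^0 implicants → 00001(✓)  00010(✓)  00011(✓)  00100  00111(✓)  01001(✓)  01010(✓)  01011(✓)  01111(✓)  10001(✓)  10010(✓)  10101(✓)  10111(✓)  11110
size-2^1 implicants → -0001  -0010  -0111  0-001(✓)  0-010(✓)  0-011(✓)  0-111(✓)  00-11(✓)  000-1(✓)  0001-(✓)  01-11(✓)  010-1(✓)  0101-(✓)  10-01  101-1
size-2^2 implicants → 0--11  0-0-1  0-01-
Unchecked terms (primes): -0001, -0010, -0111, 0--11, 0-0-1, 0-01-, 00100, 10-01, 101-1, 11110
Minterm coverage:
  m1 ⊆ -0001,0-0-1
  m2 ⊆ -0010,0-01-
  m3 ⊆ 0--11,0-0-1,0-01-
  m4 ⊆ 00100 [E]
  m7 ⊆ -0111,0--11
  m9 ⊆ 0-0-1 [E]
  m10 ⊆ 0-01- [E]
  m11 ⊆ 0--11,0-0-1,0-01-
  m15 ⊆ 0--11 [E]
  m17 ⊆ -0001,10-01
  m18 ⊆ -0010 [E]
  m21 ⊆ 10-01,101-1
  m23 ⊆ -0111,101-1
  m30 ⊆ 11110 [E]
E = {-0010, 0--11, 0-0-1, 0-01-, 00100, 11110}
Petrick residual → -0001, 101-1
Cover = b'c'd'e + b'c'de' + a'de + a'c'e + a'c'd + a'b'cd'e' + ab'ce + abcde'  |cover|=8

8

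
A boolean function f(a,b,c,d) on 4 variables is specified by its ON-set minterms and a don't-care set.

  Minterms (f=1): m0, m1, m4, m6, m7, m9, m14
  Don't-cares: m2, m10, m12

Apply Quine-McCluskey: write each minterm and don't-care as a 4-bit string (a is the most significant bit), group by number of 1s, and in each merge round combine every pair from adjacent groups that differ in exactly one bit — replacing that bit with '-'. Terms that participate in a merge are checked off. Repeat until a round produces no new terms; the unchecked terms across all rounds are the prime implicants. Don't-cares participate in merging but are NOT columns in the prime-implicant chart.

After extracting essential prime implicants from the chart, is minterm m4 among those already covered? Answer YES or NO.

size-2^0 implicants → 0000(✓)  0001(✓)  0010(✓)  0100(✓)  0110(✓)  0111(✓)  1001(✓)  1010(✓)  1100(✓)  1110(✓)
size-2^1 implicants → -001  -010(✓)  -100(✓)  -110(✓)  0-00(✓)  0-10(✓)  00-0(✓)  000-  01-0(✓)  011-  1-10(✓)  11-0(✓)
size-2^2 implicants → --10  -1-0  0--0
Unchecked terms (primes): --10, -001, -1-0, 0--0, 000-, 011-
Minterm coverage:
  m0 ⊆ 0--0,000-
  m1 ⊆ -001,000-
  m4 ⊆ -1-0,0--0
  m6 ⊆ --10,-1-0,0--0,011-
  m7 ⊆ 011- [E]
  m9 ⊆ -001 [E]
  m14 ⊆ --10,-1-0
E = {-001, 011-}

NO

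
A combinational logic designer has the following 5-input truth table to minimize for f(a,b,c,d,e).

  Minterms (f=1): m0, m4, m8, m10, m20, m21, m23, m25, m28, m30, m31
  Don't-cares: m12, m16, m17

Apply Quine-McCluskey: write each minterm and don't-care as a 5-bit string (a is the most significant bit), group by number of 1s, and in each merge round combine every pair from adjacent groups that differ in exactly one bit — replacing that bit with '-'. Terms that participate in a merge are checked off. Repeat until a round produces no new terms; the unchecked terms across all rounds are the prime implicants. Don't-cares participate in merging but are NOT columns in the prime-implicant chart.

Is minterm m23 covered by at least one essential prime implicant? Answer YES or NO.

NO

size-2^0 implicants → 00000(✓)  00100(✓)  01000(✓)  01010(✓)  01100(✓)  10000(✓)  10001(✓)  10100(✓)  10101(✓)  10111(✓)  11001(✓)  11100(✓)  11110(✓)  11111(✓)
size-2^1 implicants → -0000(✓)  -0100(✓)  -1100(✓)  0-000(✓)  0-100(✓)  00-00(✓)  01-00(✓)  010-0  1-001  1-100(✓)  1-111  10-00(✓)  10-01(✓)  1000-(✓)  101-1  1010-(✓)  111-0  1111-
size-2^2 implicants → --100  -0-00  0--00  10-0-
Unchecked terms (primes): --100, -0-00, 0--00, 010-0, 1-001, 1-111, 10-0-, 101-1, 111-0, 1111-
Minterm coverage:
  m0 ⊆ -0-00,0--00
  m4 ⊆ --100,-0-00,0--00
  m8 ⊆ 0--00,010-0
  m10 ⊆ 010-0 [E]
  m20 ⊆ --100,-0-00,10-0-
  m21 ⊆ 10-0-,101-1
  m23 ⊆ 1-111,101-1
  m25 ⊆ 1-001 [E]
  m28 ⊆ --100,111-0
  m30 ⊆ 111-0,1111-
  m31 ⊆ 1-111,1111-
E = {010-0, 1-001}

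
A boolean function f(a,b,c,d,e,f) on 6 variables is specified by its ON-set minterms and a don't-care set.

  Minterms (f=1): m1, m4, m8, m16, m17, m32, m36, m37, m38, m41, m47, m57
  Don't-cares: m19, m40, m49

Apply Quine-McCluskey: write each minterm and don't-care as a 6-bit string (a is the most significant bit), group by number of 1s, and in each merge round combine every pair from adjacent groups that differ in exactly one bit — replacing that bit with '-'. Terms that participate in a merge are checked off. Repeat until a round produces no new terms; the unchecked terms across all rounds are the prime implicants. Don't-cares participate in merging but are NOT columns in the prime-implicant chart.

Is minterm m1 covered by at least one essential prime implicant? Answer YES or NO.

size-2^0 implicants → 000001(✓)  000100(✓)  001000(✓)  010000(✓)  010001(✓)  010011(✓)  100000(✓)  100100(✓)  100101(✓)  100110(✓)  101000(✓)  101001(✓)  101111  110001(✓)  111001(✓)
size-2^1 implicants → -00100  -01000  -10001  0-0001  0100-1  01000-  1-1001  10-000  100-00  1001-0  10010-  10100-  11-001
Unchecked terms (primes): -00100, -01000, -10001, 0-0001, 0100-1, 01000-, 1-1001, 10-000, 100-00, 1001-0, 10010-, 10100-, 101111, 11-001
Minterm coverage:
  m1 ⊆ 0-0001 [E]
  m4 ⊆ -00100 [E]
  m8 ⊆ -01000 [E]
  m16 ⊆ 01000- [E]
  m17 ⊆ -10001,0-0001,0100-1,01000-
  m32 ⊆ 10-000,100-00
  m36 ⊆ -00100,100-00,1001-0,10010-
  m37 ⊆ 10010- [E]
  m38 ⊆ 1001-0 [E]
  m41 ⊆ 1-1001,10100-
  m47 ⊆ 101111 [E]
  m57 ⊆ 1-1001,11-001
E = {-00100, -01000, 0-0001, 01000-, 1001-0, 10010-, 101111}

YES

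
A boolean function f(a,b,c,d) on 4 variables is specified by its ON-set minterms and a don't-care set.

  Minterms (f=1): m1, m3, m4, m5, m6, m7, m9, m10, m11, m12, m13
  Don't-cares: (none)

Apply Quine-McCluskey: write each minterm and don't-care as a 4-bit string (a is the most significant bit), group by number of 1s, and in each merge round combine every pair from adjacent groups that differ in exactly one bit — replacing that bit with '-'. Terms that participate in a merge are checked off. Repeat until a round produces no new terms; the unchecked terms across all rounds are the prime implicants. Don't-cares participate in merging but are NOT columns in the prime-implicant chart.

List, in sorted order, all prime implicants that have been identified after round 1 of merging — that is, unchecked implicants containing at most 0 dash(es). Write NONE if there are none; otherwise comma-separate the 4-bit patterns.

[col 0] 0001*, 0011*, 0100*, 0101*, 0110*, 0111*, 1001*, 1010*, 1011*, 1100*, 1101*
[col 1] -001*, -011*, -100*, -101*, 0-01*, 0-11*, 00-1*, 01-0*, 01-1*, 010-*, 011-*, 1-01*, 10-1*, 101-, 110-*
[col 2] --01, -0-1, -10-, 0--1, 01--
Prime implicants: --01, -0-1, -10-, 0--1, 01--, 101-

NONE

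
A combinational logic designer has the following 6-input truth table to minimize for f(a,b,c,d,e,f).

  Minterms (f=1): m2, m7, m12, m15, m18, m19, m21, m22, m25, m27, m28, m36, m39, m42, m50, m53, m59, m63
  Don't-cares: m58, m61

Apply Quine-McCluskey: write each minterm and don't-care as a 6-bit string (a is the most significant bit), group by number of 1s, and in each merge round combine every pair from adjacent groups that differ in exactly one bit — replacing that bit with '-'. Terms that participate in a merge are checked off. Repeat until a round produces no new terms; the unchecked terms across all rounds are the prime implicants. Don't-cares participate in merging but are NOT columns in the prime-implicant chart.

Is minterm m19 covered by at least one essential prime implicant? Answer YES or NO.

NO

[col 0] 000010*, 000111*, 001100*, 001111*, 010010*, 010011*, 010101*, 010110*, 011001*, 011011*, 011100*, 100100, 100111*, 101010*, 110010*, 110101*, 111010*, 111011*, 111101*, 111111*
[col 1] -00111, -10010, -10101, -11011, 0-0010, 0-1100, 00-111, 01-011, 010-10, 01001-, 0110-1, 1-1010, 11-010, 11-101, 111-11, 11101-, 1111-1
Prime implicants: -00111, -10010, -10101, -11011, 0-0010, 0-1100, 00-111, 01-011, 010-10, 01001-, 0110-1, 1-1010, 100100, 11-010, 11-101, 111-11, 11101-, 1111-1
PI chart (minterm → PIs covering it):
  2 | 0-0010  (sole → essential)
  7 | -00111,00-111
  12 | 0-1100  (sole → essential)
  15 | 00-111  (sole → essential)
  18 | -10010,0-0010,010-10,01001-
  19 | 01-011,01001-
  21 | -10101  (sole → essential)
  22 | 010-10  (sole → essential)
  25 | 0110-1  (sole → essential)
  27 | -11011,01-011,0110-1
  28 | 0-1100  (sole → essential)
  36 | 100100  (sole → essential)
  39 | -00111  (sole → essential)
  42 | 1-1010  (sole → essential)
  50 | -10010,11-010
  53 | -10101,11-101
  59 | -11011,111-11,11101-
  63 | 111-11,1111-1
Essential prime implicants: -00111, -10101, 0-0010, 0-1100, 00-111, 010-10, 0110-1, 1-1010, 100100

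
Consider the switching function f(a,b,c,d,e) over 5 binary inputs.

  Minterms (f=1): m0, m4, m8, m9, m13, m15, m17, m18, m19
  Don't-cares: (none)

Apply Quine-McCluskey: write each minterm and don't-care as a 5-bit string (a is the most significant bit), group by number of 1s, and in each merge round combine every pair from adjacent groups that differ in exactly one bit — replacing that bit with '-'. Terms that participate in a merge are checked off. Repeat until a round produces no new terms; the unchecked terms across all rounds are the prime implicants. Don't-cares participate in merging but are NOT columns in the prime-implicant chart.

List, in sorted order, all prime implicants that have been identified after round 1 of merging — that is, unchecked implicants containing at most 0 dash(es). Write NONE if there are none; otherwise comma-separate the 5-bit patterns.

Round 0: 00000✓ 00100✓ 01000✓ 01001✓ 01101✓ 01111✓ 10001✓ 10010✓ 10011✓
Round 1: 0-000 00-00 01-01 0100- 011-1 100-1 1001-
PIs = {0-000, 00-00, 01-01, 0100-, 011-1, 100-1, 1001-}

NONE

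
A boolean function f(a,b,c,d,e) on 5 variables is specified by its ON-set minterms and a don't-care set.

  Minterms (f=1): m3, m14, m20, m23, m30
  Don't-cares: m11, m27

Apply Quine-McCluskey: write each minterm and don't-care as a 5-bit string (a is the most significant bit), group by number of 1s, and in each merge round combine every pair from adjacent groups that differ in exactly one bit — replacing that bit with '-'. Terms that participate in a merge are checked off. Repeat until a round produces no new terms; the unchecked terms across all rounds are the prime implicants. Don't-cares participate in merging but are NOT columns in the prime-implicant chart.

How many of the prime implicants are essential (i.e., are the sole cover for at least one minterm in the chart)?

4

[col 0] 00011*, 01011*, 01110*, 10100, 10111, 11011*, 11110*
[col 1] -1011, -1110, 0-011
Prime implicants: -1011, -1110, 0-011, 10100, 10111
PI chart (minterm → PIs covering it):
  3 | 0-011  (sole → essential)
  14 | -1110  (sole → essential)
  20 | 10100  (sole → essential)
  23 | 10111  (sole → essential)
  30 | -1110  (sole → essential)
Essential prime implicants: -1110, 0-011, 10100, 10111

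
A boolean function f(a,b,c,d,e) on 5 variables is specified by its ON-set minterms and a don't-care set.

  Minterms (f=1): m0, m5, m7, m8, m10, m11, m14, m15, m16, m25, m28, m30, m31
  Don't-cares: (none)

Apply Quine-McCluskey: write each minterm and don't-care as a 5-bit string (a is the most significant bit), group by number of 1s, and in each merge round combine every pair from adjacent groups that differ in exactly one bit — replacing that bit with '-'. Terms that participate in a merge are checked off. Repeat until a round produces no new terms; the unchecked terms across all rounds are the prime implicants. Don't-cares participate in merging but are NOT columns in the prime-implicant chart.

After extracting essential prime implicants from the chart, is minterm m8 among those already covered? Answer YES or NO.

[col 0] 00000*, 00101*, 00111*, 01000*, 01010*, 01011*, 01110*, 01111*, 10000*, 11001, 11100*, 11110*, 11111*
[col 1] -0000, -1110*, -1111*, 0-000, 0-111, 001-1, 01-10*, 01-11*, 010-0, 0101-*, 0111-*, 111-0, 1111-*
[col 2] -111-, 01-1-
Prime implicants: -0000, -111-, 0-000, 0-111, 001-1, 01-1-, 010-0, 11001, 111-0
PI chart (minterm → PIs covering it):
  0 | -0000,0-000
  5 | 001-1  (sole → essential)
  7 | 0-111,001-1
  8 | 0-000,010-0
  10 | 01-1-,010-0
  11 | 01-1-  (sole → essential)
  14 | -111-,01-1-
  15 | -111-,0-111,01-1-
  16 | -0000  (sole → essential)
  25 | 11001  (sole → essential)
  28 | 111-0  (sole → essential)
  30 | -111-,111-0
  31 | -111-  (sole → essential)
Essential prime implicants: -0000, -111-, 001-1, 01-1-, 11001, 111-0

NO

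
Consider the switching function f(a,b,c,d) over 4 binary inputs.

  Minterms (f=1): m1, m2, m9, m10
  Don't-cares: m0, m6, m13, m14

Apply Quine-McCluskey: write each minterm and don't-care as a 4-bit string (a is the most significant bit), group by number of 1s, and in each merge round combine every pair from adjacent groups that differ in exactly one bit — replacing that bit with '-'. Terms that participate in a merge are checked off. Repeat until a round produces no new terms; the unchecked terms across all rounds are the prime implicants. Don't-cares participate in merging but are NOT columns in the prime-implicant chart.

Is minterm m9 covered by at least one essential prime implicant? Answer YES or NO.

Round 0: 0000✓ 0001✓ 0010✓ 0110✓ 1001✓ 1010✓ 1101✓ 1110✓
Round 1: -001 -010✓ -110✓ 0-10✓ 00-0 000- 1-01 1-10✓
Round 2: --10
PIs = {--10, -001, 00-0, 000-, 1-01}
Coverage chart:
  m1: -001,000-
  m2: --10,00-0
  m9: -001,1-01
  m10: --10 ←essential
Essential: --10

NO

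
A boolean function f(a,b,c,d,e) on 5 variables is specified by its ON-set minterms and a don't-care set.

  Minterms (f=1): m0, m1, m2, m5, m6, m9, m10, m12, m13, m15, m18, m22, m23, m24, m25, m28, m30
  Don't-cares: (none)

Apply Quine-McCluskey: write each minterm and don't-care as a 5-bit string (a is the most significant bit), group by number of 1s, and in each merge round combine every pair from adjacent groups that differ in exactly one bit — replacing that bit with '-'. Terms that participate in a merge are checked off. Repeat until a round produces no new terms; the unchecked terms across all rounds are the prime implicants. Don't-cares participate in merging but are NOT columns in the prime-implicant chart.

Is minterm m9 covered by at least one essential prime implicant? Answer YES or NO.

YES

Round 0: 00000✓ 00001✓ 00010✓ 00101✓ 00110✓ 01001✓ 01010✓ 01100✓ 01101✓ 01111✓ 10010✓ 10110✓ 10111✓ 11000✓ 11001✓ 11100✓ 11110✓
Round 1: -0010✓ -0110✓ -1001 -1100 0-001✓ 0-010 0-101✓ 00-01✓ 00-10✓ 000-0 0000- 01-01✓ 011-1 0110- 1-110 10-10✓ 1011- 11-00 1100- 111-0
Round 2: -0-10 0--01
PIs = {-0-10, -1001, -1100, 0--01, 0-010, 000-0, 0000-, 011-1, 0110-, 1-110, 1011-, 11-00, 1100-, 111-0}
Coverage chart:
  m0: 000-0,0000-
  m1: 0--01,0000-
  m2: -0-10,0-010,000-0
  m5: 0--01 ←essential
  m6: -0-10 ←essential
  m9: -1001,0--01
  m10: 0-010 ←essential
  m12: -1100,0110-
  m13: 0--01,011-1,0110-
  m15: 011-1 ←essential
  m18: -0-10 ←essential
  m22: -0-10,1-110,1011-
  m23: 1011- ←essential
  m24: 11-00,1100-
  m25: -1001,1100-
  m28: -1100,11-00,111-0
  m30: 1-110,111-0
Essential: -0-10, 0--01, 0-010, 011-1, 1011-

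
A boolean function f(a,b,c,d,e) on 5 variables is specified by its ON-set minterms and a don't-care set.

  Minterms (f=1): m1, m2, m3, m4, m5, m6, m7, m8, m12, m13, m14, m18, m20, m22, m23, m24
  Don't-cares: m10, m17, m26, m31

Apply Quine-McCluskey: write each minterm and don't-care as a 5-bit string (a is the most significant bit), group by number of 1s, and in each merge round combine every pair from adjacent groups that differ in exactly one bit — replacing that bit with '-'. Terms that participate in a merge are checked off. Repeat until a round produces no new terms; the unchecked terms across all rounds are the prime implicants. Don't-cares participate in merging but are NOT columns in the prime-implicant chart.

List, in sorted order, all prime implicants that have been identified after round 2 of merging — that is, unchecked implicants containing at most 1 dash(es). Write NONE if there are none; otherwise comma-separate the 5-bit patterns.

-0001, 1-111

[col 0] 00001*, 00010*, 00011*, 00100*, 00101*, 00110*, 00111*, 01000*, 01010*, 01100*, 01101*, 01110*, 10001*, 10010*, 10100*, 10110*, 10111*, 11000*, 11010*, 11111*
[col 1] -0001, -0010*, -0100*, -0110*, -0111*, -1000*, -1010*, 0-010*, 0-100*, 0-101*, 0-110*, 00-01*, 00-10*, 00-11*, 000-1*, 0001-*, 001-0*, 001-1*, 0010-*, 0011-*, 01-00*, 01-10*, 010-0*, 011-0*, 0110-*, 1-010*, 1-111, 10-10*, 101-0*, 1011-*, 110-0*
[col 2] --010, -0-10, -01-0, -011-, -10-0, 0--10, 0-1-0, 0-10-, 00--1, 00-1-, 001--, 01--0
Prime implicants: --010, -0-10, -0001, -01-0, -011-, -10-0, 0--10, 0-1-0, 0-10-, 00--1, 00-1-, 001--, 01--0, 1-111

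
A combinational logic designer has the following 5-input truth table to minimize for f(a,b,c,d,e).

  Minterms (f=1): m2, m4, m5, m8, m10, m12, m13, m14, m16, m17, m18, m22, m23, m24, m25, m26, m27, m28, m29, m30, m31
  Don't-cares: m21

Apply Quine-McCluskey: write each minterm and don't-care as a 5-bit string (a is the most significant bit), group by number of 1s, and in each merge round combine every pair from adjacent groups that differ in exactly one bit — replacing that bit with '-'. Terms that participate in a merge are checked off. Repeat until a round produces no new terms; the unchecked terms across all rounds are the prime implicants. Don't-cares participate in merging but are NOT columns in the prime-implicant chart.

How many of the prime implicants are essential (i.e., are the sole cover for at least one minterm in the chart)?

4

size-2^0 implicants → 00010(✓)  00100(✓)  00101(✓)  01000(✓)  01010(✓)  01100(✓)  01101(✓)  01110(✓)  10000(✓)  10001(✓)  10010(✓)  10101(✓)  10110(✓)  10111(✓)  11000(✓)  11001(✓)  11010(✓)  11011(✓)  11100(✓)  11101(✓)  11110(✓)  11111(✓)
size-2^1 implicants → -0010(✓)  -0101(✓)  -1000(✓)  -1010(✓)  -1100(✓)  -1101(✓)  -1110(✓)  0-010(✓)  0-100(✓)  0-101(✓)  0010-(✓)  01-00(✓)  01-10(✓)  010-0(✓)  011-0(✓)  0110-(✓)  1-000(✓)  1-001(✓)  1-010(✓)  1-101(✓)  1-110(✓)  1-111(✓)  10-01(✓)  10-10(✓)  100-0(✓)  1000-(✓)  101-1(✓)  1011-(✓)  11-00(✓)  11-01(✓)  11-10(✓)  11-11(✓)  110-0(✓)  110-1(✓)  1100-(✓)  1101-(✓)  111-0(✓)  111-1(✓)  1110-(✓)  1111-(✓)
size-2^2 implicants → --010  --101  -1-00(✓)  -1-10(✓)  -10-0(✓)  -11-0(✓)  -110-  0-10-  01--0(✓)  1--01  1--10  1-0-0  1-00-  1-1-1  1-11-  11--0(✓)  11--1(✓)  11-0-(✓)  11-1-(✓)  110--(✓)  111--(✓)
size-2^3 implicants → -1--0  11---
Unchecked terms (primes): --010, --101, -1--0, -110-, 0-10-, 1--01, 1--10, 1-0-0, 1-00-, 1-1-1, 1-11-, 11---
Minterm coverage:
  m2 ⊆ --010 [E]
  m4 ⊆ 0-10- [E]
  m5 ⊆ --101,0-10-
  m8 ⊆ -1--0 [E]
  m10 ⊆ --010,-1--0
  m12 ⊆ -1--0,-110-,0-10-
  m13 ⊆ --101,-110-,0-10-
  m14 ⊆ -1--0 [E]
  m16 ⊆ 1-0-0,1-00-
  m17 ⊆ 1--01,1-00-
  m18 ⊆ --010,1--10,1-0-0
  m22 ⊆ 1--10,1-11-
  m23 ⊆ 1-1-1,1-11-
  m24 ⊆ -1--0,1-0-0,1-00-,11---
  m25 ⊆ 1--01,1-00-,11---
  m26 ⊆ --010,-1--0,1--10,1-0-0,11---
  m27 ⊆ 11--- [E]
  m28 ⊆ -1--0,-110-,11---
  m29 ⊆ --101,-110-,1--01,1-1-1,11---
  m30 ⊆ -1--0,1--10,1-11-,11---
  m31 ⊆ 1-1-1,1-11-,11---
E = {--010, -1--0, 0-10-, 11---}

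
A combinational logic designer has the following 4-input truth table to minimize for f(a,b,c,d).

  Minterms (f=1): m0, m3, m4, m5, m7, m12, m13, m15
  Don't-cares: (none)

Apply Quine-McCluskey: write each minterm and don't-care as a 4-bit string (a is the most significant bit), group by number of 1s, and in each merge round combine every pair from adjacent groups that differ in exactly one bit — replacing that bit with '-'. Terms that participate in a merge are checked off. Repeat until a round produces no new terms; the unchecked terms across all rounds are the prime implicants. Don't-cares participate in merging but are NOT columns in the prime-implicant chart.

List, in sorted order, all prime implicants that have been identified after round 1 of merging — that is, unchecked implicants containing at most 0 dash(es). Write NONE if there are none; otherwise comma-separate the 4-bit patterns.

NONE

Round 0: 0000✓ 0011✓ 0100✓ 0101✓ 0111✓ 1100✓ 1101✓ 1111✓
Round 1: -100✓ -101✓ -111✓ 0-00 0-11 01-1✓ 010-✓ 11-1✓ 110-✓
Round 2: -1-1 -10-
PIs = {-1-1, -10-, 0-00, 0-11}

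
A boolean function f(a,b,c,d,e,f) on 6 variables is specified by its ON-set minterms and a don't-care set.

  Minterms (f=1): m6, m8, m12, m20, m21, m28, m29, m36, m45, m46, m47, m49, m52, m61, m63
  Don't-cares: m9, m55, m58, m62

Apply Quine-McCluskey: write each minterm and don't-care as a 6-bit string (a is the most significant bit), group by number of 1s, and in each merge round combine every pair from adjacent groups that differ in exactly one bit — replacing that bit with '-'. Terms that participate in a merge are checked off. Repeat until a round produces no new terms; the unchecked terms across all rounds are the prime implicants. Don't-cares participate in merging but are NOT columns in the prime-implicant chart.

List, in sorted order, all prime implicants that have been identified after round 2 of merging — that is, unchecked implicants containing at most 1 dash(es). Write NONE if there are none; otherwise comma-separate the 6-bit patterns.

Round 0: 000110 001000✓ 001001✓ 001100✓ 010100✓ 010101✓ 011100✓ 011101✓ 100100✓ 101101✓ 101110✓ 101111✓ 110001 110100✓ 110111✓ 111010✓ 111101✓ 111110✓ 111111✓
Round 1: -10100 -11101 0-1100 001-00 00100- 01-100✓ 01-101✓ 01010-✓ 01110-✓ 1-0100 1-1101✓ 1-1110✓ 1-1111✓ 1011-1✓ 10111-✓ 11-111 111-10 1111-1✓ 11111-✓
Round 2: 01-10- 1-11-1 1-111-
PIs = {-10100, -11101, 0-1100, 000110, 001-00, 00100-, 01-10-, 1-0100, 1-11-1, 1-111-, 11-111, 110001, 111-10}

-10100, -11101, 0-1100, 000110, 001-00, 00100-, 1-0100, 11-111, 110001, 111-10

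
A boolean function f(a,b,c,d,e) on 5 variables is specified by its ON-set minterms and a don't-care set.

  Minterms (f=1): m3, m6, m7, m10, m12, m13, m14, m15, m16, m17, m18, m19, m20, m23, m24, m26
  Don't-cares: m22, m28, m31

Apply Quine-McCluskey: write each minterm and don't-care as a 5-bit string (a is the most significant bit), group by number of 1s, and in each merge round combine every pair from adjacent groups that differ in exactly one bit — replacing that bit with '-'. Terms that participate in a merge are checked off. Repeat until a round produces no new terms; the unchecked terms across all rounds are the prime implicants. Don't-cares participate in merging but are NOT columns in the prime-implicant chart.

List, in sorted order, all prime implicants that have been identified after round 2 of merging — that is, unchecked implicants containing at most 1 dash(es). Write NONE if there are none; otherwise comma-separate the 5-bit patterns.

-1010, -1100, 01-10

[col 0] 00011*, 00110*, 00111*, 01010*, 01100*, 01101*, 01110*, 01111*, 10000*, 10001*, 10010*, 10011*, 10100*, 10110*, 10111*, 11000*, 11010*, 11100*, 11111*
[col 1] -0011*, -0110*, -0111*, -1010, -1100, -1111*, 0-110*, 0-111*, 00-11*, 0011-*, 01-10, 011-0*, 011-1*, 0110-*, 0111-*, 1-000*, 1-010*, 1-100*, 1-111*, 10-00*, 10-10*, 10-11*, 100-0*, 100-1*, 1000-*, 1001-*, 101-0*, 1011-*, 11-00*, 110-0*
[col 2] --111, -0-11, -011-, 0-11-, 011--, 1--00, 1-0-0, 10--0, 10-1-, 100--
Prime implicants: --111, -0-11, -011-, -1010, -1100, 0-11-, 01-10, 011--, 1--00, 1-0-0, 10--0, 10-1-, 100--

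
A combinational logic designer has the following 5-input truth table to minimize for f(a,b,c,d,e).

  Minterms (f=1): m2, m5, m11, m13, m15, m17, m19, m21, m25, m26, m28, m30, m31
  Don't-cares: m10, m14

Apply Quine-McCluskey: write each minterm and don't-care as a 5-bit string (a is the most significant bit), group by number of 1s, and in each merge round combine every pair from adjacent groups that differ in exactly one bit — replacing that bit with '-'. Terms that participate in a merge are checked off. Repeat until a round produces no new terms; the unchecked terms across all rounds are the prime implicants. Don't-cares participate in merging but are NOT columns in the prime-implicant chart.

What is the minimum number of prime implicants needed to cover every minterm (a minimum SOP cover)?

size-2^0 implicants → 00010(✓)  00101(✓)  01010(✓)  01011(✓)  01101(✓)  01110(✓)  01111(✓)  10001(✓)  10011(✓)  10101(✓)  11001(✓)  11010(✓)  11100(✓)  11110(✓)  11111(✓)
size-2^1 implicants → -0101  -1010(✓)  -1110(✓)  -1111(✓)  0-010  0-101  01-10(✓)  01-11(✓)  0101-(✓)  011-1  0111-(✓)  1-001  10-01  100-1  11-10(✓)  111-0  1111-(✓)
size-2^2 implicants → -1-10  -111-  01-1-
Unchecked terms (primes): -0101, -1-10, -111-, 0-010, 0-101, 01-1-, 011-1, 1-001, 10-01, 100-1, 111-0
Minterm coverage:
  m2 ⊆ 0-010 [E]
  m5 ⊆ -0101,0-101
  m11 ⊆ 01-1- [E]
  m13 ⊆ 0-101,011-1
  m15 ⊆ -111-,01-1-,011-1
  m17 ⊆ 1-001,10-01,100-1
  m19 ⊆ 100-1 [E]
  m21 ⊆ -0101,10-01
  m25 ⊆ 1-001 [E]
  m26 ⊆ -1-10 [E]
  m28 ⊆ 111-0 [E]
  m30 ⊆ -1-10,-111-,111-0
  m31 ⊆ -111- [E]
E = {-1-10, -111-, 0-010, 01-1-, 1-001, 100-1, 111-0}
Petrick residual → -0101, 0-101
Cover = b'cd'e + bde' + bcd + a'c'de' + a'cd'e + a'bd + ac'd'e + ab'c'e + abce'  |cover|=9

9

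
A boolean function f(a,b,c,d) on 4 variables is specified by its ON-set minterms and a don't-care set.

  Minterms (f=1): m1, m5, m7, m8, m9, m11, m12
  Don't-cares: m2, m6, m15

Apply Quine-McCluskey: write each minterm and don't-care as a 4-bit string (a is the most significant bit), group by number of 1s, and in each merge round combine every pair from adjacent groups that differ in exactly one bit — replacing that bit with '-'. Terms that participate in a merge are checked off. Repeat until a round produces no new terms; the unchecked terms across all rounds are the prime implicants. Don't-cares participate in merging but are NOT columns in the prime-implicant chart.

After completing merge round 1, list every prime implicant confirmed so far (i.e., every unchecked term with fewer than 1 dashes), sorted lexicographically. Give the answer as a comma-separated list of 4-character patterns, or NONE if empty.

NONE

size-2^0 implicants → 0001(✓)  0010(✓)  0101(✓)  0110(✓)  0111(✓)  1000(✓)  1001(✓)  1011(✓)  1100(✓)  1111(✓)
size-2^1 implicants → -001  -111  0-01  0-10  01-1  011-  1-00  1-11  10-1  100-
Unchecked terms (primes): -001, -111, 0-01, 0-10, 01-1, 011-, 1-00, 1-11, 10-1, 100-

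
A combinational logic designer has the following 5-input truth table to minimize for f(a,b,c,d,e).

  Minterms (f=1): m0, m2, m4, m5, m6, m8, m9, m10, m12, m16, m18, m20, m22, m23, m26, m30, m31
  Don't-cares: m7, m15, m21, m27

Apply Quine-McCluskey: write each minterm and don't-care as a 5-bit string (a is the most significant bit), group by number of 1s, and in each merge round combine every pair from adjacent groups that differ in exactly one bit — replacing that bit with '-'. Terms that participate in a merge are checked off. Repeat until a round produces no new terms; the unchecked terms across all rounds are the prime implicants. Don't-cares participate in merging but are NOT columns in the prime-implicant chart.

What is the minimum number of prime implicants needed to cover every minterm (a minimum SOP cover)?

size-2^0 implicants → 00000(✓)  00010(✓)  00100(✓)  00101(✓)  00110(✓)  00111(✓)  01000(✓)  01001(✓)  01010(✓)  01100(✓)  01111(✓)  10000(✓)  10010(✓)  10100(✓)  10101(✓)  10110(✓)  10111(✓)  11010(✓)  11011(✓)  11110(✓)  11111(✓)
size-2^1 implicants → -0000(✓)  -0010(✓)  -0100(✓)  -0101(✓)  -0110(✓)  -0111(✓)  -1010(✓)  -1111(✓)  0-000(✓)  0-010(✓)  0-100(✓)  0-111(✓)  00-00(✓)  00-10(✓)  000-0(✓)  001-0(✓)  001-1(✓)  0010-(✓)  0011-(✓)  01-00(✓)  010-0(✓)  0100-  1-010(✓)  1-110(✓)  1-111(✓)  10-00(✓)  10-10(✓)  100-0(✓)  101-0(✓)  101-1(✓)  1010-(✓)  1011-(✓)  11-10(✓)  11-11(✓)  1101-(✓)  1111-(✓)
size-2^2 implicants → --010  --111  -0-00(✓)  -0-10(✓)  -00-0(✓)  -01-0(✓)  -01-1(✓)  -010-(✓)  -011-(✓)  0--00  0-0-0  00--0(✓)  001--(✓)  1--10  1-11-  10--0(✓)  101--(✓)  11-1-
size-2^3 implicants → -0--0  -01--
Unchecked terms (primes): --010, --111, -0--0, -01--, 0--00, 0-0-0, 0100-, 1--10, 1-11-, 11-1-
Minterm coverage:
  m0 ⊆ -0--0,0--00,0-0-0
  m2 ⊆ --010,-0--0,0-0-0
  m4 ⊆ -0--0,-01--,0--00
  m5 ⊆ -01-- [E]
  m6 ⊆ -0--0,-01--
  m8 ⊆ 0--00,0-0-0,0100-
  m9 ⊆ 0100- [E]
  m10 ⊆ --010,0-0-0
  m12 ⊆ 0--00 [E]
  m16 ⊆ -0--0 [E]
  m18 ⊆ --010,-0--0,1--10
  m20 ⊆ -0--0,-01--
  m22 ⊆ -0--0,-01--,1--10,1-11-
  m23 ⊆ --111,-01--,1-11-
  m26 ⊆ --010,1--10,11-1-
  m30 ⊆ 1--10,1-11-,11-1-
  m31 ⊆ --111,1-11-,11-1-
E = {-0--0, -01--, 0--00, 0100-}
Petrick residual → --010, 1-11-
Cover = c'de' + b'e' + b'c + a'd'e' + a'bc'd' + acd  |cover|=6

6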